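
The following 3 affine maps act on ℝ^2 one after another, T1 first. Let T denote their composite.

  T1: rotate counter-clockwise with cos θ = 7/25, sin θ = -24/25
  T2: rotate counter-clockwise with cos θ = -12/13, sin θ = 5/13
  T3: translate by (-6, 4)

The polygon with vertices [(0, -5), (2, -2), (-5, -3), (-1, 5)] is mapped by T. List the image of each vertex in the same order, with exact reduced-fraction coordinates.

image vertices: (-67/65, 224/65), (-1232/325, 1874/325), (-1161/325, -423/325), (-277/25, 89/25)

T1 rotate counter-clockwise with cos θ = 7/25, sin θ = -24/25: (0, -5) → (-24/5, -7/5); (2, -2) → (-34/25, -62/25); (-5, -3) → (-107/25, 99/25); (-1, 5) → (113/25, 59/25)
T2 rotate counter-clockwise with cos θ = -12/13, sin θ = 5/13: (-24/5, -7/5) → (323/65, -36/65); (-34/25, -62/25) → (718/325, 574/325); (-107/25, 99/25) → (789/325, -1723/325); (113/25, 59/25) → (-127/25, -11/25)
T3 translate by (-6, 4): (323/65, -36/65) → (-67/65, 224/65); (718/325, 574/325) → (-1232/325, 1874/325); (789/325, -1723/325) → (-1161/325, -423/325); (-127/25, -11/25) → (-277/25, 89/25)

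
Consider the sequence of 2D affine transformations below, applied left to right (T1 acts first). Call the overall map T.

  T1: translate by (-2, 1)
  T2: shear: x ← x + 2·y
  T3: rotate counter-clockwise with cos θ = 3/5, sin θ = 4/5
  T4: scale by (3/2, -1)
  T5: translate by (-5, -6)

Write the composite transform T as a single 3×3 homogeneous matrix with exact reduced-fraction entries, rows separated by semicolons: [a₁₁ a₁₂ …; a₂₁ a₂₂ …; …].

T = [9/10 3/5 -31/5; -4/5 -11/5 -33/5; 0 0 1]

T1 = [1 0 -2; 0 1 1; 0 0 1]
T2·T1 = [1 2 0; 0 1 1; 0 0 1]
T3·…·T1 = [3/5 2/5 -4/5; 4/5 11/5 3/5; 0 0 1]
T4·…·T1 = [9/10 3/5 -6/5; -4/5 -11/5 -3/5; 0 0 1]
T5·…·T1 = [9/10 3/5 -31/5; -4/5 -11/5 -33/5; 0 0 1]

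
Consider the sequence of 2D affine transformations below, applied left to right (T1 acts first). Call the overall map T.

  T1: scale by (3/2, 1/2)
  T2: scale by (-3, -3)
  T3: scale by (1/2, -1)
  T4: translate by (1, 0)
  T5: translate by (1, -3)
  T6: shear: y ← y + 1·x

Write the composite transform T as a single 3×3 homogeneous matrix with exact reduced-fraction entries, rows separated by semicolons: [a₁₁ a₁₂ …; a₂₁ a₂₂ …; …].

T = [-9/4 0 2; -9/4 3/2 -1; 0 0 1]

T1 = [3/2 0 0; 0 1/2 0; 0 0 1]
T2·T1 = [-9/2 0 0; 0 -3/2 0; 0 0 1]
T3·…·T1 = [-9/4 0 0; 0 3/2 0; 0 0 1]
T4·…·T1 = [-9/4 0 1; 0 3/2 0; 0 0 1]
T5·…·T1 = [-9/4 0 2; 0 3/2 -3; 0 0 1]
T6·…·T1 = [-9/4 0 2; -9/4 3/2 -1; 0 0 1]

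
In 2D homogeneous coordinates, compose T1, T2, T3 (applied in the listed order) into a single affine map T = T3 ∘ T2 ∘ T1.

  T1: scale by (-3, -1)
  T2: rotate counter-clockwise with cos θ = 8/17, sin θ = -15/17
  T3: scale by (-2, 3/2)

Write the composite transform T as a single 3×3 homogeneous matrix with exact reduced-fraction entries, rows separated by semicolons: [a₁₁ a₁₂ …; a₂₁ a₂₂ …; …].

T = [48/17 30/17 0; 135/34 -12/17 0; 0 0 1]

T1 = [-3 0 0; 0 -1 0; 0 0 1]
T2·T1 = [-24/17 -15/17 0; 45/17 -8/17 0; 0 0 1]
T3·…·T1 = [48/17 30/17 0; 135/34 -12/17 0; 0 0 1]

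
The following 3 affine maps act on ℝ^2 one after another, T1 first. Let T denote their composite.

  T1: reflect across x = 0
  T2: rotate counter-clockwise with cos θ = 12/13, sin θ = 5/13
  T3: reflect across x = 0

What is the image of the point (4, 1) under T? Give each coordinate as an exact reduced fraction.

T(p) = (53/13, -8/13)

T1 reflect across x = 0: (4, 1) → (-4, 1)
T2 rotate counter-clockwise with cos θ = 12/13, sin θ = 5/13: (-4, 1) → (-53/13, -8/13)
T3 reflect across x = 0: (-53/13, -8/13) → (53/13, -8/13)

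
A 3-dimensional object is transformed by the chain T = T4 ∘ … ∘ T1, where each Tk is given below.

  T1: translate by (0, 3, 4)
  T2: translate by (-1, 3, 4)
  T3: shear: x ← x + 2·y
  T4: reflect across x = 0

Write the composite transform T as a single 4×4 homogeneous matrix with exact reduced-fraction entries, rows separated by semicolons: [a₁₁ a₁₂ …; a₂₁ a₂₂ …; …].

T = [-1 -2 0 -11; 0 1 0 6; 0 0 1 8; 0 0 0 1]

T1 = [1 0 0 0; 0 1 0 3; 0 0 1 4; 0 0 0 1]
T2·T1 = [1 0 0 -1; 0 1 0 6; 0 0 1 8; 0 0 0 1]
T3·…·T1 = [1 2 0 11; 0 1 0 6; 0 0 1 8; 0 0 0 1]
T4·…·T1 = [-1 -2 0 -11; 0 1 0 6; 0 0 1 8; 0 0 0 1]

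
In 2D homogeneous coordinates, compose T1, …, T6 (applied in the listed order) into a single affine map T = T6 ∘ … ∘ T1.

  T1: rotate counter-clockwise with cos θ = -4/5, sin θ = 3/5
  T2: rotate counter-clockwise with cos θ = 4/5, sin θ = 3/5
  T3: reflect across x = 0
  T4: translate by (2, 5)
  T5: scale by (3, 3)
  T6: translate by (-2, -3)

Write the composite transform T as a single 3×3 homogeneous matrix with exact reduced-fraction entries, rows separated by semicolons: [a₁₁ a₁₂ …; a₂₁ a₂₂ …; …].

T = [3 0 4; 0 -3 12; 0 0 1]

T1 = [-4/5 -3/5 0; 3/5 -4/5 0; 0 0 1]
T2·T1 = [-1 0 0; 0 -1 0; 0 0 1]
T3·…·T1 = [1 0 0; 0 -1 0; 0 0 1]
T4·…·T1 = [1 0 2; 0 -1 5; 0 0 1]
T5·…·T1 = [3 0 6; 0 -3 15; 0 0 1]
T6·…·T1 = [3 0 4; 0 -3 12; 0 0 1]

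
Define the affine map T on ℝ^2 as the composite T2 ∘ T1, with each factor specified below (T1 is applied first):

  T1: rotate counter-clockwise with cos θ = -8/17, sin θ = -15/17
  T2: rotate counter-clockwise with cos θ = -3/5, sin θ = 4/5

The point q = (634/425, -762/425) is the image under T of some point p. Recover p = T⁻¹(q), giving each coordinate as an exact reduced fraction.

T1 = [-8/17 15/17 0; -15/17 -8/17 0; 0 0 1]
T2·T1 = [84/85 -13/85 0; 13/85 84/85 0; 0 0 1]
det M = 1; M⁻¹ = [84/85 13/85 0; -13/85 84/85 0; 0 0 1]
M⁻¹ · (634/425, -762/425)ᵀ = (6/5, -2)ᵀ

p = (6/5, -2)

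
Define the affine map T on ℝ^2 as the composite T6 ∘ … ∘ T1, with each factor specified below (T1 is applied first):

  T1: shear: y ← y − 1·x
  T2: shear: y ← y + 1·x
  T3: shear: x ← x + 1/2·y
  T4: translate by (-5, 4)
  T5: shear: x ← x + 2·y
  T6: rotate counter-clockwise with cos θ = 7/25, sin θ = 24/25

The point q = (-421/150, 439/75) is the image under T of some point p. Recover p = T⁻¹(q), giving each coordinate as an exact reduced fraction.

p = (1, 1/3)

T1 = [1 0 0; -1 1 0; 0 0 1]
T2·T1 = [1 0 0; 0 1 0; 0 0 1]
T3·…·T1 = [1 1/2 0; 0 1 0; 0 0 1]
T4·…·T1 = [1 1/2 -5; 0 1 4; 0 0 1]
T5·…·T1 = [1 5/2 3; 0 1 4; 0 0 1]
T6·…·T1 = [7/25 -13/50 -3; 24/25 67/25 4; 0 0 1]
det M = 1; M⁻¹ = [67/25 13/50 7; -24/25 7/25 -4; 0 0 1]
M⁻¹ · (-421/150, 439/75)ᵀ = (1, 1/3)ᵀ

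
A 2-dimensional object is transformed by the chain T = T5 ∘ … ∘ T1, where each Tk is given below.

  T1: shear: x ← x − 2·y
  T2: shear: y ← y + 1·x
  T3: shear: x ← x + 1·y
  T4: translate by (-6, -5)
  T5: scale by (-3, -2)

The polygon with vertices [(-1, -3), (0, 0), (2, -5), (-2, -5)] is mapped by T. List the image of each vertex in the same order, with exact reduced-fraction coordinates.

T1 shear: x ← x − 2·y: (-1, -3) → (5, -3); (0, 0) → (0, 0); (2, -5) → (12, -5); (-2, -5) → (8, -5)
T2 shear: y ← y + 1·x: (5, -3) → (5, 2); (0, 0) → (0, 0); (12, -5) → (12, 7); (8, -5) → (8, 3)
T3 shear: x ← x + 1·y: (5, 2) → (7, 2); (0, 0) → (0, 0); (12, 7) → (19, 7); (8, 3) → (11, 3)
T4 translate by (-6, -5): (7, 2) → (1, -3); (0, 0) → (-6, -5); (19, 7) → (13, 2); (11, 3) → (5, -2)
T5 scale by (-3, -2): (1, -3) → (-3, 6); (-6, -5) → (18, 10); (13, 2) → (-39, -4); (5, -2) → (-15, 4)

image vertices: (-3, 6), (18, 10), (-39, -4), (-15, 4)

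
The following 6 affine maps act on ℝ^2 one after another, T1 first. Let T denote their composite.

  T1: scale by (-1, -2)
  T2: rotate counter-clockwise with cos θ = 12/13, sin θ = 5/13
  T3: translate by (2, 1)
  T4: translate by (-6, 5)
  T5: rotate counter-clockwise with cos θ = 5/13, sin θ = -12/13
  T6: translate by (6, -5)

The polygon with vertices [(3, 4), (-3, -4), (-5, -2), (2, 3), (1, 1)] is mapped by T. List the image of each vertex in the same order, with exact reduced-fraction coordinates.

T1 scale by (-1, -2): (3, 4) → (-3, -8); (-3, -4) → (3, 8); (-5, -2) → (5, 4); (2, 3) → (-2, -6); (1, 1) → (-1, -2)
T2 rotate counter-clockwise with cos θ = 12/13, sin θ = 5/13: (-3, -8) → (4/13, -111/13); (3, 8) → (-4/13, 111/13); (5, 4) → (40/13, 73/13); (-2, -6) → (6/13, -82/13); (-1, -2) → (-2/13, -29/13)
T3 translate by (2, 1): (4/13, -111/13) → (30/13, -98/13); (-4/13, 111/13) → (22/13, 124/13); (40/13, 73/13) → (66/13, 86/13); (6/13, -82/13) → (32/13, -69/13); (-2/13, -29/13) → (24/13, -16/13)
T4 translate by (-6, 5): (30/13, -98/13) → (-48/13, -33/13); (22/13, 124/13) → (-56/13, 189/13); (66/13, 86/13) → (-12/13, 151/13); (32/13, -69/13) → (-46/13, -4/13); (24/13, -16/13) → (-54/13, 49/13)
T5 rotate counter-clockwise with cos θ = 5/13, sin θ = -12/13: (-48/13, -33/13) → (-636/169, 411/169); (-56/13, 189/13) → (1988/169, 1617/169); (-12/13, 151/13) → (1752/169, 899/169); (-46/13, -4/13) → (-278/169, 532/169); (-54/13, 49/13) → (318/169, 893/169)
T6 translate by (6, -5): (-636/169, 411/169) → (378/169, -434/169); (1988/169, 1617/169) → (3002/169, 772/169); (1752/169, 899/169) → (2766/169, 54/169); (-278/169, 532/169) → (736/169, -313/169); (318/169, 893/169) → (1332/169, 48/169)

image vertices: (378/169, -434/169), (3002/169, 772/169), (2766/169, 54/169), (736/169, -313/169), (1332/169, 48/169)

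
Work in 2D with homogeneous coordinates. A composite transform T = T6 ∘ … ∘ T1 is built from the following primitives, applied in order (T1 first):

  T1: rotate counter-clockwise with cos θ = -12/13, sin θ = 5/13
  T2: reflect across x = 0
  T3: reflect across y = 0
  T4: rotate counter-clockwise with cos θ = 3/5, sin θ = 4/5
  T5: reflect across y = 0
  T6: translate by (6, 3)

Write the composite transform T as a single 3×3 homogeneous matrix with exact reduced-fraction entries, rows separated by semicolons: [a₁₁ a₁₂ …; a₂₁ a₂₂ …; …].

T = [56/65 -33/65 6; -33/65 -56/65 3; 0 0 1]

T1 = [-12/13 -5/13 0; 5/13 -12/13 0; 0 0 1]
T2·T1 = [12/13 5/13 0; 5/13 -12/13 0; 0 0 1]
T3·…·T1 = [12/13 5/13 0; -5/13 12/13 0; 0 0 1]
T4·…·T1 = [56/65 -33/65 0; 33/65 56/65 0; 0 0 1]
T5·…·T1 = [56/65 -33/65 0; -33/65 -56/65 0; 0 0 1]
T6·…·T1 = [56/65 -33/65 6; -33/65 -56/65 3; 0 0 1]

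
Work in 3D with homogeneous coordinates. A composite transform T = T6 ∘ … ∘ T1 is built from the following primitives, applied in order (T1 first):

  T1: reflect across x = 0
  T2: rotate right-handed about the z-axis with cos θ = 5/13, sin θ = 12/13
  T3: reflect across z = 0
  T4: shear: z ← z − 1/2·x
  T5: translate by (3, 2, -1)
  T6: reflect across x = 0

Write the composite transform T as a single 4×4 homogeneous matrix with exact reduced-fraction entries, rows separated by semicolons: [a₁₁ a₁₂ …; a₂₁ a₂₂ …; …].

T = [5/13 12/13 0 -3; -12/13 5/13 0 2; 5/26 6/13 -1 -1; 0 0 0 1]

T1 = [-1 0 0 0; 0 1 0 0; 0 0 1 0; 0 0 0 1]
T2·T1 = [-5/13 -12/13 0 0; -12/13 5/13 0 0; 0 0 1 0; 0 0 0 1]
T3·…·T1 = [-5/13 -12/13 0 0; -12/13 5/13 0 0; 0 0 -1 0; 0 0 0 1]
T4·…·T1 = [-5/13 -12/13 0 0; -12/13 5/13 0 0; 5/26 6/13 -1 0; 0 0 0 1]
T5·…·T1 = [-5/13 -12/13 0 3; -12/13 5/13 0 2; 5/26 6/13 -1 -1; 0 0 0 1]
T6·…·T1 = [5/13 12/13 0 -3; -12/13 5/13 0 2; 5/26 6/13 -1 -1; 0 0 0 1]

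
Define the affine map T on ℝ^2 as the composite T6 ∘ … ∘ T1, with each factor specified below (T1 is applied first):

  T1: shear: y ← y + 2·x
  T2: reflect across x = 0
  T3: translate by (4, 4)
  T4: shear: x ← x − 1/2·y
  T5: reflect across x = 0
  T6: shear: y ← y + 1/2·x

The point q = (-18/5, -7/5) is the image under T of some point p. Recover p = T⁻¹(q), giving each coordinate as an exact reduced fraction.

T1 = [1 0 0; 2 1 0; 0 0 1]
T2·T1 = [-1 0 0; 2 1 0; 0 0 1]
T3·…·T1 = [-1 0 4; 2 1 4; 0 0 1]
T4·…·T1 = [-2 -1/2 2; 2 1 4; 0 0 1]
T5·…·T1 = [2 1/2 -2; 2 1 4; 0 0 1]
T6·…·T1 = [2 1/2 -2; 3 5/4 3; 0 0 1]
det M = 1; M⁻¹ = [5/4 -1/2 4; -3 2 -12; 0 0 1]
M⁻¹ · (-18/5, -7/5)ᵀ = (1/5, -4)ᵀ

p = (1/5, -4)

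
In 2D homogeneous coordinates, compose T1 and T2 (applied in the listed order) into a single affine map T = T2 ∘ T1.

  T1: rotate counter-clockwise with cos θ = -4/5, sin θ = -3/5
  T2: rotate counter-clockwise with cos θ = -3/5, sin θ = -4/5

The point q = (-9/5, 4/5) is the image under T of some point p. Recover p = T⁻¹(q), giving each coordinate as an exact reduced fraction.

p = (4/5, 9/5)

T1 = [-4/5 3/5 0; -3/5 -4/5 0; 0 0 1]
T2·T1 = [0 -1 0; 1 0 0; 0 0 1]
det M = 1; M⁻¹ = [0 1 0; -1 0 0; 0 0 1]
M⁻¹ · (-9/5, 4/5)ᵀ = (4/5, 9/5)ᵀ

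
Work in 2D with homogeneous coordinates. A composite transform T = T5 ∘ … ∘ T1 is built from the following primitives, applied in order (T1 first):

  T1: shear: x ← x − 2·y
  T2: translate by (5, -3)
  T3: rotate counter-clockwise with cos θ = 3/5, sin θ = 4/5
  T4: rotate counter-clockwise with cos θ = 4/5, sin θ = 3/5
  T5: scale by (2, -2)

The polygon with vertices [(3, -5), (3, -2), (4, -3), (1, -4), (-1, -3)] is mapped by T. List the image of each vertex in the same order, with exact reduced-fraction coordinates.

T1 shear: x ← x − 2·y: (3, -5) → (13, -5); (3, -2) → (7, -2); (4, -3) → (10, -3); (1, -4) → (9, -4); (-1, -3) → (5, -3)
T2 translate by (5, -3): (13, -5) → (18, -8); (7, -2) → (12, -5); (10, -3) → (15, -6); (9, -4) → (14, -7); (5, -3) → (10, -6)
T3 rotate counter-clockwise with cos θ = 3/5, sin θ = 4/5: (18, -8) → (86/5, 48/5); (12, -5) → (56/5, 33/5); (15, -6) → (69/5, 42/5); (14, -7) → (14, 7); (10, -6) → (54/5, 22/5)
T4 rotate counter-clockwise with cos θ = 4/5, sin θ = 3/5: (86/5, 48/5) → (8, 18); (56/5, 33/5) → (5, 12); (69/5, 42/5) → (6, 15); (14, 7) → (7, 14); (54/5, 22/5) → (6, 10)
T5 scale by (2, -2): (8, 18) → (16, -36); (5, 12) → (10, -24); (6, 15) → (12, -30); (7, 14) → (14, -28); (6, 10) → (12, -20)

image vertices: (16, -36), (10, -24), (12, -30), (14, -28), (12, -20)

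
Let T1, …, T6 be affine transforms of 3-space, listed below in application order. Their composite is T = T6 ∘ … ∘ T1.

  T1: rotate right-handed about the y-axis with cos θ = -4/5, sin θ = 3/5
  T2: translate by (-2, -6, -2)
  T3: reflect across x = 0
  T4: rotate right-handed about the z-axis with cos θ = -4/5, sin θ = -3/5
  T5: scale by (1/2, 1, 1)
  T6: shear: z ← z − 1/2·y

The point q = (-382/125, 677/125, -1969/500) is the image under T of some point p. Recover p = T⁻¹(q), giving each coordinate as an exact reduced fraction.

p = (-3/4, -2, -2/5)

T1 = [-4/5 0 3/5 0; 0 1 0 0; -3/5 0 -4/5 0; 0 0 0 1]
T2·T1 = [-4/5 0 3/5 -2; 0 1 0 -6; -3/5 0 -4/5 -2; 0 0 0 1]
T3·…·T1 = [4/5 0 -3/5 2; 0 1 0 -6; -3/5 0 -4/5 -2; 0 0 0 1]
T4·…·T1 = [-16/25 3/5 12/25 -26/5; -12/25 -4/5 9/25 18/5; -3/5 0 -4/5 -2; 0 0 0 1]
T5·…·T1 = [-8/25 3/10 6/25 -13/5; -12/25 -4/5 9/25 18/5; -3/5 0 -4/5 -2; 0 0 0 1]
T6·…·T1 = [-8/25 3/10 6/25 -13/5; -12/25 -4/5 9/25 18/5; -9/25 2/5 -49/50 -19/5; 0 0 0 1]
det M = -1/2; M⁻¹ = [-32/25 -39/50 -3/5 -14/5; 6/5 -4/5 0 6; 24/25 -1/25 -4/5 -2/5; 0 0 0 1]
M⁻¹ · (-382/125, 677/125, -1969/500)ᵀ = (-3/4, -2, -2/5)ᵀ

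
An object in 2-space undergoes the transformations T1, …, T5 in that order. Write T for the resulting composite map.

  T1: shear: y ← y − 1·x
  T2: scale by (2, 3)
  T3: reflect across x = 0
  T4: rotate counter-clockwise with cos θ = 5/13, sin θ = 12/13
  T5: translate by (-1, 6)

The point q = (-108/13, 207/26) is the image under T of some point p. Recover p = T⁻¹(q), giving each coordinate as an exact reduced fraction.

T1 = [1 0 0; -1 1 0; 0 0 1]
T2·T1 = [2 0 0; -3 3 0; 0 0 1]
T3·…·T1 = [-2 0 0; -3 3 0; 0 0 1]
T4·…·T1 = [2 -36/13 0; -3 15/13 0; 0 0 1]
T5·…·T1 = [2 -36/13 -1; -3 15/13 6; 0 0 1]
det M = -6; M⁻¹ = [-5/26 -6/13 67/26; -1/2 -1/3 3/2; 0 0 1]
M⁻¹ · (-108/13, 207/26)ᵀ = (1/2, 3)ᵀ

p = (1/2, 3)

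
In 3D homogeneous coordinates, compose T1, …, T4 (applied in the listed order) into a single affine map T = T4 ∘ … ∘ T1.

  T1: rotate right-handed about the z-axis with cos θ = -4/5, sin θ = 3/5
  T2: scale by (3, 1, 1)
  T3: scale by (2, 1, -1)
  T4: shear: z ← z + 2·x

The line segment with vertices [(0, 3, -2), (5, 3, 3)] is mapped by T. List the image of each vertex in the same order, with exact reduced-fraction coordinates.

T1 rotate right-handed about the z-axis with cos θ = -4/5, sin θ = 3/5: (0, 3, -2) → (-9/5, -12/5, -2); (5, 3, 3) → (-29/5, 3/5, 3)
T2 scale by (3, 1, 1): (-9/5, -12/5, -2) → (-27/5, -12/5, -2); (-29/5, 3/5, 3) → (-87/5, 3/5, 3)
T3 scale by (2, 1, -1): (-27/5, -12/5, -2) → (-54/5, -12/5, 2); (-87/5, 3/5, 3) → (-174/5, 3/5, -3)
T4 shear: z ← z + 2·x: (-54/5, -12/5, 2) → (-54/5, -12/5, -98/5); (-174/5, 3/5, -3) → (-174/5, 3/5, -363/5)

image vertices: (-54/5, -12/5, -98/5), (-174/5, 3/5, -363/5)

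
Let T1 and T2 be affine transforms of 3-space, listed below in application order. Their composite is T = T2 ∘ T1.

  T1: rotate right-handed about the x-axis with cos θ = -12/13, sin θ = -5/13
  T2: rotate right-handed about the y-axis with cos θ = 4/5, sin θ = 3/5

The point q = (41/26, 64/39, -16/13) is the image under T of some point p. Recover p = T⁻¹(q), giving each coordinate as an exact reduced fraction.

p = (2, -3/2, 2/3)

T1 = [1 0 0 0; 0 -12/13 5/13 0; 0 -5/13 -12/13 0; 0 0 0 1]
T2·T1 = [4/5 -3/13 -36/65 0; 0 -12/13 5/13 0; -3/5 -4/13 -48/65 0; 0 0 0 1]
det M = 1; M⁻¹ = [4/5 0 -3/5 0; -3/13 -12/13 -4/13 0; -36/65 5/13 -48/65 0; 0 0 0 1]
M⁻¹ · (41/26, 64/39, -16/13)ᵀ = (2, -3/2, 2/3)ᵀ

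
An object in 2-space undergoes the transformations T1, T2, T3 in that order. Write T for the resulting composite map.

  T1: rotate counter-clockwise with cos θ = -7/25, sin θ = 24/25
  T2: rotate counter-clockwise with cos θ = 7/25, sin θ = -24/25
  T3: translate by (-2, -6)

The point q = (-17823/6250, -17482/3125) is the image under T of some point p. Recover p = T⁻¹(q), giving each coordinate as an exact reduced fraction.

T1 = [-7/25 -24/25 0; 24/25 -7/25 0; 0 0 1]
T2·T1 = [527/625 -336/625 0; 336/625 527/625 0; 0 0 1]
T3·…·T1 = [527/625 -336/625 -2; 336/625 527/625 -6; 0 0 1]
det M = 1; M⁻¹ = [527/625 336/625 614/125; -336/625 527/625 498/125; 0 0 1]
M⁻¹ · (-17823/6250, -17482/3125)ᵀ = (-1/2, 4/5)ᵀ

p = (-1/2, 4/5)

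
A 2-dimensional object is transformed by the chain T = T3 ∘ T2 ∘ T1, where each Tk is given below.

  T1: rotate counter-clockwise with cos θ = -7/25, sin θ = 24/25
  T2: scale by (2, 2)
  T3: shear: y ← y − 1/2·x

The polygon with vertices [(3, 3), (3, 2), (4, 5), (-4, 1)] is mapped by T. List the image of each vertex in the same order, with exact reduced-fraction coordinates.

T1 rotate counter-clockwise with cos θ = -7/25, sin θ = 24/25: (3, 3) → (-93/25, 51/25); (3, 2) → (-69/25, 58/25); (4, 5) → (-148/25, 61/25); (-4, 1) → (4/25, -103/25)
T2 scale by (2, 2): (-93/25, 51/25) → (-186/25, 102/25); (-69/25, 58/25) → (-138/25, 116/25); (-148/25, 61/25) → (-296/25, 122/25); (4/25, -103/25) → (8/25, -206/25)
T3 shear: y ← y − 1/2·x: (-186/25, 102/25) → (-186/25, 39/5); (-138/25, 116/25) → (-138/25, 37/5); (-296/25, 122/25) → (-296/25, 54/5); (8/25, -206/25) → (8/25, -42/5)

image vertices: (-186/25, 39/5), (-138/25, 37/5), (-296/25, 54/5), (8/25, -42/5)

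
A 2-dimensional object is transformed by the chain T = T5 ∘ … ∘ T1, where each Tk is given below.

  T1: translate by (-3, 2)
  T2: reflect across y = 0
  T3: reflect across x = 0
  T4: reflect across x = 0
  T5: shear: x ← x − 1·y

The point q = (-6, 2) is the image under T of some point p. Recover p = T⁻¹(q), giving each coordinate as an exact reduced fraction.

p = (-1, -4)

T1 = [1 0 -3; 0 1 2; 0 0 1]
T2·T1 = [1 0 -3; 0 -1 -2; 0 0 1]
T3·…·T1 = [-1 0 3; 0 -1 -2; 0 0 1]
T4·…·T1 = [1 0 -3; 0 -1 -2; 0 0 1]
T5·…·T1 = [1 1 -1; 0 -1 -2; 0 0 1]
det M = -1; M⁻¹ = [1 1 3; 0 -1 -2; 0 0 1]
M⁻¹ · (-6, 2)ᵀ = (-1, -4)ᵀ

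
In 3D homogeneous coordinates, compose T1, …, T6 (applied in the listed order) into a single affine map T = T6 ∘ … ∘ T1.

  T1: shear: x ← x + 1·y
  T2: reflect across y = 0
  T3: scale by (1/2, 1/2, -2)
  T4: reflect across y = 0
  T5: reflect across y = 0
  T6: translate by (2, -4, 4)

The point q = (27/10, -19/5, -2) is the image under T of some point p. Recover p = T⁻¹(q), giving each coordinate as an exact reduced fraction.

T1 = [1 1 0 0; 0 1 0 0; 0 0 1 0; 0 0 0 1]
T2·T1 = [1 1 0 0; 0 -1 0 0; 0 0 1 0; 0 0 0 1]
T3·…·T1 = [1/2 1/2 0 0; 0 -1/2 0 0; 0 0 -2 0; 0 0 0 1]
T4·…·T1 = [1/2 1/2 0 0; 0 1/2 0 0; 0 0 -2 0; 0 0 0 1]
T5·…·T1 = [1/2 1/2 0 0; 0 -1/2 0 0; 0 0 -2 0; 0 0 0 1]
T6·…·T1 = [1/2 1/2 0 2; 0 -1/2 0 -4; 0 0 -2 4; 0 0 0 1]
det M = 1/2; M⁻¹ = [2 2 0 4; 0 -2 0 -8; 0 0 -1/2 2; 0 0 0 1]
M⁻¹ · (27/10, -19/5, -2)ᵀ = (9/5, -2/5, 3)ᵀ

p = (9/5, -2/5, 3)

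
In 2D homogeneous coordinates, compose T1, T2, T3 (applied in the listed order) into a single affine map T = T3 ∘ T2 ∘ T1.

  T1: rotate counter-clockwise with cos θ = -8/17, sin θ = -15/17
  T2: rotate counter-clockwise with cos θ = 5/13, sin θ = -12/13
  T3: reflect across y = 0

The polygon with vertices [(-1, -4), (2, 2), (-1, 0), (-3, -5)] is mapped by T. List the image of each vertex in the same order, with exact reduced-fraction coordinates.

image vertices: (304/221, -859/221), (-482/221, 398/221), (220/221, 21/221), (45/13, -61/13)

T1 rotate counter-clockwise with cos θ = -8/17, sin θ = -15/17: (-1, -4) → (-52/17, 47/17); (2, 2) → (14/17, -46/17); (-1, 0) → (8/17, 15/17); (-3, -5) → (-3, 5)
T2 rotate counter-clockwise with cos θ = 5/13, sin θ = -12/13: (-52/17, 47/17) → (304/221, 859/221); (14/17, -46/17) → (-482/221, -398/221); (8/17, 15/17) → (220/221, -21/221); (-3, 5) → (45/13, 61/13)
T3 reflect across y = 0: (304/221, 859/221) → (304/221, -859/221); (-482/221, -398/221) → (-482/221, 398/221); (220/221, -21/221) → (220/221, 21/221); (45/13, 61/13) → (45/13, -61/13)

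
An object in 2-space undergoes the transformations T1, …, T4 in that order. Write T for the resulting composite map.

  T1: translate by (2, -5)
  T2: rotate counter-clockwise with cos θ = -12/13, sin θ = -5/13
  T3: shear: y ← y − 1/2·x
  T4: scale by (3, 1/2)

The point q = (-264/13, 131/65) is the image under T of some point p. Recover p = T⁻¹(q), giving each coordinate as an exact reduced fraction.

p = (4, 9/5)

T1 = [1 0 2; 0 1 -5; 0 0 1]
T2·T1 = [-12/13 5/13 -49/13; -5/13 -12/13 50/13; 0 0 1]
T3·…·T1 = [-12/13 5/13 -49/13; 1/13 -29/26 149/26; 0 0 1]
T4·…·T1 = [-36/13 15/13 -147/13; 1/26 -29/52 149/52; 0 0 1]
det M = 3/2; M⁻¹ = [-29/78 -10/13 -2; -1/39 -24/13 5; 0 0 1]
M⁻¹ · (-264/13, 131/65)ᵀ = (4, 9/5)ᵀ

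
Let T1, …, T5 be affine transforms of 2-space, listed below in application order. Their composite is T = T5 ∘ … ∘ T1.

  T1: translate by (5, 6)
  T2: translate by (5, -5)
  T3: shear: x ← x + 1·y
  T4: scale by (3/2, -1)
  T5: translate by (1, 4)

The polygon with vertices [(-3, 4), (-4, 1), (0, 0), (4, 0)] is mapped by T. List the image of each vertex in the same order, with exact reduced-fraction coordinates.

image vertices: (19, -1), (13, 2), (35/2, 3), (47/2, 3)

T1 translate by (5, 6): (-3, 4) → (2, 10); (-4, 1) → (1, 7); (0, 0) → (5, 6); (4, 0) → (9, 6)
T2 translate by (5, -5): (2, 10) → (7, 5); (1, 7) → (6, 2); (5, 6) → (10, 1); (9, 6) → (14, 1)
T3 shear: x ← x + 1·y: (7, 5) → (12, 5); (6, 2) → (8, 2); (10, 1) → (11, 1); (14, 1) → (15, 1)
T4 scale by (3/2, -1): (12, 5) → (18, -5); (8, 2) → (12, -2); (11, 1) → (33/2, -1); (15, 1) → (45/2, -1)
T5 translate by (1, 4): (18, -5) → (19, -1); (12, -2) → (13, 2); (33/2, -1) → (35/2, 3); (45/2, -1) → (47/2, 3)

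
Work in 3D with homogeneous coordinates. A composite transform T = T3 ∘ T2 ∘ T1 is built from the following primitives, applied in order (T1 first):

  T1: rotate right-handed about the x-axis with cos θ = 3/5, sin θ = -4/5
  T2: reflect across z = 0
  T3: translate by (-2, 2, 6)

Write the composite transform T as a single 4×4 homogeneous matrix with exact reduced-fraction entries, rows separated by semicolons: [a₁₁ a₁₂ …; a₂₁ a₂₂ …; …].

T1 = [1 0 0 0; 0 3/5 4/5 0; 0 -4/5 3/5 0; 0 0 0 1]
T2·T1 = [1 0 0 0; 0 3/5 4/5 0; 0 4/5 -3/5 0; 0 0 0 1]
T3·…·T1 = [1 0 0 -2; 0 3/5 4/5 2; 0 4/5 -3/5 6; 0 0 0 1]

T = [1 0 0 -2; 0 3/5 4/5 2; 0 4/5 -3/5 6; 0 0 0 1]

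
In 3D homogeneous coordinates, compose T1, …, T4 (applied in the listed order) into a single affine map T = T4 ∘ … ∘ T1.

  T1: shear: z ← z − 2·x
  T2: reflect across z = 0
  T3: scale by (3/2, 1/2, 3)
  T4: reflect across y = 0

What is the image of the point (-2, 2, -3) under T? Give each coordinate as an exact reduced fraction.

T(p) = (-3, -1, -3)

T1 shear: z ← z − 2·x: (-2, 2, -3) → (-2, 2, 1)
T2 reflect across z = 0: (-2, 2, 1) → (-2, 2, -1)
T3 scale by (3/2, 1/2, 3): (-2, 2, -1) → (-3, 1, -3)
T4 reflect across y = 0: (-3, 1, -3) → (-3, -1, -3)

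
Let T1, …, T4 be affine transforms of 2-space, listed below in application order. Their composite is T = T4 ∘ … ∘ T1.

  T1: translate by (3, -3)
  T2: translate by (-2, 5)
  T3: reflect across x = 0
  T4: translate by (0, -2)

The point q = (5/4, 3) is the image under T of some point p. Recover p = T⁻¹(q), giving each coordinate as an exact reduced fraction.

T1 = [1 0 3; 0 1 -3; 0 0 1]
T2·T1 = [1 0 1; 0 1 2; 0 0 1]
T3·…·T1 = [-1 0 -1; 0 1 2; 0 0 1]
T4·…·T1 = [-1 0 -1; 0 1 0; 0 0 1]
det M = -1; M⁻¹ = [-1 0 -1; 0 1 0; 0 0 1]
M⁻¹ · (5/4, 3)ᵀ = (-9/4, 3)ᵀ

p = (-9/4, 3)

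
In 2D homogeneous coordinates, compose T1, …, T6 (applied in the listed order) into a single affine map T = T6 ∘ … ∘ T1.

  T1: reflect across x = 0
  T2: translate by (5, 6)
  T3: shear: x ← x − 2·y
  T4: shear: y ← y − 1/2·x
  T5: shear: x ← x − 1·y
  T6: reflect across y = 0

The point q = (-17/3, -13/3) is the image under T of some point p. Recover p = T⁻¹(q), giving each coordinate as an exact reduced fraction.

p = (-1, -7/3)

T1 = [-1 0 0; 0 1 0; 0 0 1]
T2·T1 = [-1 0 5; 0 1 6; 0 0 1]
T3·…·T1 = [-1 -2 -7; 0 1 6; 0 0 1]
T4·…·T1 = [-1 -2 -7; 1/2 2 19/2; 0 0 1]
T5·…·T1 = [-3/2 -4 -33/2; 1/2 2 19/2; 0 0 1]
T6·…·T1 = [-3/2 -4 -33/2; -1/2 -2 -19/2; 0 0 1]
det M = 1; M⁻¹ = [-2 4 5; 1/2 -3/2 -6; 0 0 1]
M⁻¹ · (-17/3, -13/3)ᵀ = (-1, -7/3)ᵀ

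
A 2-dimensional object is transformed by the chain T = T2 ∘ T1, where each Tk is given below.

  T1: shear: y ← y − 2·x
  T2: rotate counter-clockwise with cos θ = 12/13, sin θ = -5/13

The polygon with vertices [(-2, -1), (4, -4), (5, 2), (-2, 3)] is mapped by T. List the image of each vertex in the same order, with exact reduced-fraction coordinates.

image vertices: (-9/13, 46/13), (-12/13, -164/13), (20/13, -121/13), (11/13, 94/13)

T1 shear: y ← y − 2·x: (-2, -1) → (-2, 3); (4, -4) → (4, -12); (5, 2) → (5, -8); (-2, 3) → (-2, 7)
T2 rotate counter-clockwise with cos θ = 12/13, sin θ = -5/13: (-2, 3) → (-9/13, 46/13); (4, -12) → (-12/13, -164/13); (5, -8) → (20/13, -121/13); (-2, 7) → (11/13, 94/13)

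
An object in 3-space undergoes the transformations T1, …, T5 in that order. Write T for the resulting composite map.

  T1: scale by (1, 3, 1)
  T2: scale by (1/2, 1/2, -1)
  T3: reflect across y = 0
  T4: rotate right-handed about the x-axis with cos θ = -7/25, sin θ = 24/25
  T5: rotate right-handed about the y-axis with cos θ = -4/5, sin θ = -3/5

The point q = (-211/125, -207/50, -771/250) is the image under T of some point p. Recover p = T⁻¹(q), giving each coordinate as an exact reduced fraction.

T1 = [1 0 0 0; 0 3 0 0; 0 0 1 0; 0 0 0 1]
T2·T1 = [1/2 0 0 0; 0 3/2 0 0; 0 0 -1 0; 0 0 0 1]
T3·…·T1 = [1/2 0 0 0; 0 -3/2 0 0; 0 0 -1 0; 0 0 0 1]
T4·…·T1 = [1/2 0 0 0; 0 21/50 24/25 0; 0 -36/25 7/25 0; 0 0 0 1]
T5·…·T1 = [-2/5 108/125 -21/125 0; 0 21/50 24/25 0; 3/10 144/125 -28/125 0; 0 0 0 1]
det M = 3/4; M⁻¹ = [-8/5 0 6/5 0; 48/125 14/75 64/125 0; -21/125 24/25 -28/125 0; 0 0 0 1]
M⁻¹ · (-211/125, -207/50, -771/250)ᵀ = (-1, -3, -3)ᵀ

p = (-1, -3, -3)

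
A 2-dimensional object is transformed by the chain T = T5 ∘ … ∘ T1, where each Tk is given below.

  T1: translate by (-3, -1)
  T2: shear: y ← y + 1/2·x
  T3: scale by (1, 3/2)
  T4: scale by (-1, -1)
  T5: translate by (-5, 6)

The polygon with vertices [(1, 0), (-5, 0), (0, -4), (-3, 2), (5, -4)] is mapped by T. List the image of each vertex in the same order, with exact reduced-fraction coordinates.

image vertices: (-3, 9), (3, 27/2), (-2, 63/4), (1, 9), (-7, 12)

T1 translate by (-3, -1): (1, 0) → (-2, -1); (-5, 0) → (-8, -1); (0, -4) → (-3, -5); (-3, 2) → (-6, 1); (5, -4) → (2, -5)
T2 shear: y ← y + 1/2·x: (-2, -1) → (-2, -2); (-8, -1) → (-8, -5); (-3, -5) → (-3, -13/2); (-6, 1) → (-6, -2); (2, -5) → (2, -4)
T3 scale by (1, 3/2): (-2, -2) → (-2, -3); (-8, -5) → (-8, -15/2); (-3, -13/2) → (-3, -39/4); (-6, -2) → (-6, -3); (2, -4) → (2, -6)
T4 scale by (-1, -1): (-2, -3) → (2, 3); (-8, -15/2) → (8, 15/2); (-3, -39/4) → (3, 39/4); (-6, -3) → (6, 3); (2, -6) → (-2, 6)
T5 translate by (-5, 6): (2, 3) → (-3, 9); (8, 15/2) → (3, 27/2); (3, 39/4) → (-2, 63/4); (6, 3) → (1, 9); (-2, 6) → (-7, 12)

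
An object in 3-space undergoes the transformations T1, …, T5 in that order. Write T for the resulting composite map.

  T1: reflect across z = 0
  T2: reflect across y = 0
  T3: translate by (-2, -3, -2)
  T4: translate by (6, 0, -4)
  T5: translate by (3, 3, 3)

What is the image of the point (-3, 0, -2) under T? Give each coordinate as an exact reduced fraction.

T1 reflect across z = 0: (-3, 0, -2) → (-3, 0, 2)
T2 reflect across y = 0: (-3, 0, 2) → (-3, 0, 2)
T3 translate by (-2, -3, -2): (-3, 0, 2) → (-5, -3, 0)
T4 translate by (6, 0, -4): (-5, -3, 0) → (1, -3, -4)
T5 translate by (3, 3, 3): (1, -3, -4) → (4, 0, -1)

T(p) = (4, 0, -1)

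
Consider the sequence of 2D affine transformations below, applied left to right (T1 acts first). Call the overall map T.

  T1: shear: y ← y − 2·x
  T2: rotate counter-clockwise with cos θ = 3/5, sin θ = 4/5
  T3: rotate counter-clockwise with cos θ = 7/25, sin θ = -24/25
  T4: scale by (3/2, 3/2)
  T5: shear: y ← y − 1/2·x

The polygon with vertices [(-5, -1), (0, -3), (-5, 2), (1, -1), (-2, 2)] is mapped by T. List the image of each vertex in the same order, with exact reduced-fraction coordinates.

T1 shear: y ← y − 2·x: (-5, -1) → (-5, 9); (0, -3) → (0, -3); (-5, 2) → (-5, 12); (1, -1) → (1, -3); (-2, 2) → (-2, 6)
T2 rotate counter-clockwise with cos θ = 3/5, sin θ = 4/5: (-5, 9) → (-51/5, 7/5); (0, -3) → (12/5, -9/5); (-5, 12) → (-63/5, 16/5); (1, -3) → (3, -1); (-2, 6) → (-6, 2)
T3 rotate counter-clockwise with cos θ = 7/25, sin θ = -24/25: (-51/5, 7/5) → (-189/125, 1273/125); (12/5, -9/5) → (-132/125, -351/125); (-63/5, 16/5) → (-57/125, 1624/125); (3, -1) → (-3/25, -79/25); (-6, 2) → (6/25, 158/25)
T4 scale by (3/2, 3/2): (-189/125, 1273/125) → (-567/250, 3819/250); (-132/125, -351/125) → (-198/125, -1053/250); (-57/125, 1624/125) → (-171/250, 2436/125); (-3/25, -79/25) → (-9/50, -237/50); (6/25, 158/25) → (9/25, 237/25)
T5 shear: y ← y − 1/2·x: (-567/250, 3819/250) → (-567/250, 1641/100); (-198/125, -1053/250) → (-198/125, -171/50); (-171/250, 2436/125) → (-171/250, 1983/100); (-9/50, -237/50) → (-9/50, -93/20); (9/25, 237/25) → (9/25, 93/10)

image vertices: (-567/250, 1641/100), (-198/125, -171/50), (-171/250, 1983/100), (-9/50, -93/20), (9/25, 93/10)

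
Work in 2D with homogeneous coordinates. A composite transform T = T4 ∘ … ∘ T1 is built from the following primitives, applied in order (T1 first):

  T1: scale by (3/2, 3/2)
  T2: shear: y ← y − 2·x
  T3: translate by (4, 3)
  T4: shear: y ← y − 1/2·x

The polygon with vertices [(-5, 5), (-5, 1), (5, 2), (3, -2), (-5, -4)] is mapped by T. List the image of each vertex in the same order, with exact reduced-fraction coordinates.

T1 scale by (3/2, 3/2): (-5, 5) → (-15/2, 15/2); (-5, 1) → (-15/2, 3/2); (5, 2) → (15/2, 3); (3, -2) → (9/2, -3); (-5, -4) → (-15/2, -6)
T2 shear: y ← y − 2·x: (-15/2, 15/2) → (-15/2, 45/2); (-15/2, 3/2) → (-15/2, 33/2); (15/2, 3) → (15/2, -12); (9/2, -3) → (9/2, -12); (-15/2, -6) → (-15/2, 9)
T3 translate by (4, 3): (-15/2, 45/2) → (-7/2, 51/2); (-15/2, 33/2) → (-7/2, 39/2); (15/2, -12) → (23/2, -9); (9/2, -12) → (17/2, -9); (-15/2, 9) → (-7/2, 12)
T4 shear: y ← y − 1/2·x: (-7/2, 51/2) → (-7/2, 109/4); (-7/2, 39/2) → (-7/2, 85/4); (23/2, -9) → (23/2, -59/4); (17/2, -9) → (17/2, -53/4); (-7/2, 12) → (-7/2, 55/4)

image vertices: (-7/2, 109/4), (-7/2, 85/4), (23/2, -59/4), (17/2, -53/4), (-7/2, 55/4)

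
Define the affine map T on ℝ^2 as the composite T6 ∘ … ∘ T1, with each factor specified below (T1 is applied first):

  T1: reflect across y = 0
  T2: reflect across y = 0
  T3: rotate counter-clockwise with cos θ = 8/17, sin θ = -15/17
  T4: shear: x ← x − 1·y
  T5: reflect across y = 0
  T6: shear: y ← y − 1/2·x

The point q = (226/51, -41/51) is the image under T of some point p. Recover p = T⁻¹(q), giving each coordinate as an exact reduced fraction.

T1 = [1 0 0; 0 -1 0; 0 0 1]
T2·T1 = [1 0 0; 0 1 0; 0 0 1]
T3·…·T1 = [8/17 15/17 0; -15/17 8/17 0; 0 0 1]
T4·…·T1 = [23/17 7/17 0; -15/17 8/17 0; 0 0 1]
T5·…·T1 = [23/17 7/17 0; 15/17 -8/17 0; 0 0 1]
T6·…·T1 = [23/17 7/17 0; 7/34 -23/34 0; 0 0 1]
det M = -1; M⁻¹ = [23/34 7/17 0; 7/34 -23/17 0; 0 0 1]
M⁻¹ · (226/51, -41/51)ᵀ = (8/3, 2)ᵀ

p = (8/3, 2)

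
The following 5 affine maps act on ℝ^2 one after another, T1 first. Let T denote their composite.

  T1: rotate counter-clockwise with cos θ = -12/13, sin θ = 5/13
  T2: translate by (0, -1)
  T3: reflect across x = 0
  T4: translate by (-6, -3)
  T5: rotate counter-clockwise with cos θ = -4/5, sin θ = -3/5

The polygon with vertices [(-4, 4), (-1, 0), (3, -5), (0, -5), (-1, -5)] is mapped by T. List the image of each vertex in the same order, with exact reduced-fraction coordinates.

image vertices: (64/65, 798/65), (189/65, 498/65), (337/65, 109/65), (436/65, 277/65), (469/65, 333/65)

T1 rotate counter-clockwise with cos θ = -12/13, sin θ = 5/13: (-4, 4) → (28/13, -68/13); (-1, 0) → (12/13, -5/13); (3, -5) → (-11/13, 75/13); (0, -5) → (25/13, 60/13); (-1, -5) → (37/13, 55/13)
T2 translate by (0, -1): (28/13, -68/13) → (28/13, -81/13); (12/13, -5/13) → (12/13, -18/13); (-11/13, 75/13) → (-11/13, 62/13); (25/13, 60/13) → (25/13, 47/13); (37/13, 55/13) → (37/13, 42/13)
T3 reflect across x = 0: (28/13, -81/13) → (-28/13, -81/13); (12/13, -18/13) → (-12/13, -18/13); (-11/13, 62/13) → (11/13, 62/13); (25/13, 47/13) → (-25/13, 47/13); (37/13, 42/13) → (-37/13, 42/13)
T4 translate by (-6, -3): (-28/13, -81/13) → (-106/13, -120/13); (-12/13, -18/13) → (-90/13, -57/13); (11/13, 62/13) → (-67/13, 23/13); (-25/13, 47/13) → (-103/13, 8/13); (-37/13, 42/13) → (-115/13, 3/13)
T5 rotate counter-clockwise with cos θ = -4/5, sin θ = -3/5: (-106/13, -120/13) → (64/65, 798/65); (-90/13, -57/13) → (189/65, 498/65); (-67/13, 23/13) → (337/65, 109/65); (-103/13, 8/13) → (436/65, 277/65); (-115/13, 3/13) → (469/65, 333/65)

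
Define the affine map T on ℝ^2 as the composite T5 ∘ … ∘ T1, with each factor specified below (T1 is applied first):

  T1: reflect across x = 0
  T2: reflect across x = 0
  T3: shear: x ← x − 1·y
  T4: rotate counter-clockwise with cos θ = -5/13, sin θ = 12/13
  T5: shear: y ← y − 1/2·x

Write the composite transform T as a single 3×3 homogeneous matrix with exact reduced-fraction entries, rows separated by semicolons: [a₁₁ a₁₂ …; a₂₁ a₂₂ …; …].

T1 = [-1 0 0; 0 1 0; 0 0 1]
T2·T1 = [1 0 0; 0 1 0; 0 0 1]
T3·…·T1 = [1 -1 0; 0 1 0; 0 0 1]
T4·…·T1 = [-5/13 -7/13 0; 12/13 -17/13 0; 0 0 1]
T5·…·T1 = [-5/13 -7/13 0; 29/26 -27/26 0; 0 0 1]

T = [-5/13 -7/13 0; 29/26 -27/26 0; 0 0 1]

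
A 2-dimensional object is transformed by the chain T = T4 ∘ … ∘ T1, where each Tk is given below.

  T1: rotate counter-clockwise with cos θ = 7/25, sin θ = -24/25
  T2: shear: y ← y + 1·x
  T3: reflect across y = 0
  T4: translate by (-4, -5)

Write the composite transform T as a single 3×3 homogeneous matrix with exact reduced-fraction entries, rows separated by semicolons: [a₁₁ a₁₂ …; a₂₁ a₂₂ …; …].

T = [7/25 24/25 -4; 17/25 -31/25 -5; 0 0 1]

T1 = [7/25 24/25 0; -24/25 7/25 0; 0 0 1]
T2·T1 = [7/25 24/25 0; -17/25 31/25 0; 0 0 1]
T3·…·T1 = [7/25 24/25 0; 17/25 -31/25 0; 0 0 1]
T4·…·T1 = [7/25 24/25 -4; 17/25 -31/25 -5; 0 0 1]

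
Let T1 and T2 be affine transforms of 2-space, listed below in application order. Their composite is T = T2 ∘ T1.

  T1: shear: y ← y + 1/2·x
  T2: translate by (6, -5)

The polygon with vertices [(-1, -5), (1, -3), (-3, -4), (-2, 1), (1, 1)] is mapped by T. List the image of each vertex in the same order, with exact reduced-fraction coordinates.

image vertices: (5, -21/2), (7, -15/2), (3, -21/2), (4, -5), (7, -7/2)

T1 shear: y ← y + 1/2·x: (-1, -5) → (-1, -11/2); (1, -3) → (1, -5/2); (-3, -4) → (-3, -11/2); (-2, 1) → (-2, 0); (1, 1) → (1, 3/2)
T2 translate by (6, -5): (-1, -11/2) → (5, -21/2); (1, -5/2) → (7, -15/2); (-3, -11/2) → (3, -21/2); (-2, 0) → (4, -5); (1, 3/2) → (7, -7/2)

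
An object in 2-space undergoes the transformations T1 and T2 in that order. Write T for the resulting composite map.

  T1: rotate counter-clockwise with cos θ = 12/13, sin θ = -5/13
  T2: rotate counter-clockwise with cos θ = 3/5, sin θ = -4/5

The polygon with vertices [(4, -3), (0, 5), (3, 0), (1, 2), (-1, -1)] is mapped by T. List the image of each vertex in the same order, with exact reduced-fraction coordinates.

T1 rotate counter-clockwise with cos θ = 12/13, sin θ = -5/13: (4, -3) → (33/13, -56/13); (0, 5) → (25/13, 60/13); (3, 0) → (36/13, -15/13); (1, 2) → (22/13, 19/13); (-1, -1) → (-17/13, -7/13)
T2 rotate counter-clockwise with cos θ = 3/5, sin θ = -4/5: (33/13, -56/13) → (-25/13, -60/13); (25/13, 60/13) → (63/13, 16/13); (36/13, -15/13) → (48/65, -189/65); (22/13, 19/13) → (142/65, -31/65); (-17/13, -7/13) → (-79/65, 47/65)

image vertices: (-25/13, -60/13), (63/13, 16/13), (48/65, -189/65), (142/65, -31/65), (-79/65, 47/65)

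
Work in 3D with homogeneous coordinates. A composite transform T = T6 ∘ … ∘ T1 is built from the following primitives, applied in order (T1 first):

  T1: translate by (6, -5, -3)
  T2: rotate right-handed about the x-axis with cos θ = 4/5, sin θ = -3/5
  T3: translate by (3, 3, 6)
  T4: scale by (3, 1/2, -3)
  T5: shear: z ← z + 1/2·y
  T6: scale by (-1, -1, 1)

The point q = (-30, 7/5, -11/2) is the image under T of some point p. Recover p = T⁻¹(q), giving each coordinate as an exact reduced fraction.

p = (1, 3, -4)

T1 = [1 0 0 6; 0 1 0 -5; 0 0 1 -3; 0 0 0 1]
T2·T1 = [1 0 0 6; 0 4/5 3/5 -29/5; 0 -3/5 4/5 3/5; 0 0 0 1]
T3·…·T1 = [1 0 0 9; 0 4/5 3/5 -14/5; 0 -3/5 4/5 33/5; 0 0 0 1]
T4·…·T1 = [3 0 0 27; 0 2/5 3/10 -7/5; 0 9/5 -12/5 -99/5; 0 0 0 1]
T5·…·T1 = [3 0 0 27; 0 2/5 3/10 -7/5; 0 2 -9/4 -41/2; 0 0 0 1]
T6·…·T1 = [-3 0 0 -27; 0 -2/5 -3/10 7/5; 0 2 -9/4 -41/2; 0 0 0 1]
det M = -9/2; M⁻¹ = [-1/3 0 0 -9; 0 -3/2 1/5 31/5; 0 -4/3 -4/15 -18/5; 0 0 0 1]
M⁻¹ · (-30, 7/5, -11/2)ᵀ = (1, 3, -4)ᵀ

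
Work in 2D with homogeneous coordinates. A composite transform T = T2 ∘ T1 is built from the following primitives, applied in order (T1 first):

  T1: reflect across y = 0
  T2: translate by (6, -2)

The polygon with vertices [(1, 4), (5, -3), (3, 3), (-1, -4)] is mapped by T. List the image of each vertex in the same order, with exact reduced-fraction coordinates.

T1 reflect across y = 0: (1, 4) → (1, -4); (5, -3) → (5, 3); (3, 3) → (3, -3); (-1, -4) → (-1, 4)
T2 translate by (6, -2): (1, -4) → (7, -6); (5, 3) → (11, 1); (3, -3) → (9, -5); (-1, 4) → (5, 2)

image vertices: (7, -6), (11, 1), (9, -5), (5, 2)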